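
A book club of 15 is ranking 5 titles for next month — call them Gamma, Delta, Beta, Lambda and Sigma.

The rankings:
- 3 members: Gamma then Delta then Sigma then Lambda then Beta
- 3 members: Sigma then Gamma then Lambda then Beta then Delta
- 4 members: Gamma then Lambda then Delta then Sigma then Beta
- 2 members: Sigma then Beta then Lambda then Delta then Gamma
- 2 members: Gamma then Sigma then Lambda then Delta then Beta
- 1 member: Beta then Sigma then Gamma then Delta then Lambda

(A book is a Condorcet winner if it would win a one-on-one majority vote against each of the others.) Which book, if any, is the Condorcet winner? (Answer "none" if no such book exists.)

Gamma

Check each pair by majority over 15 ballots:
Gamma vs Delta: Gamma is ranked higher on 3+3+4+2+1 = 13 ballots, Delta on 2. Gamma wins 13–2.
Gamma vs Beta: Gamma is ranked higher on 3+3+4+2 = 12 ballots, Beta on 3. Gamma wins 12–3.
Gamma vs Lambda: 3+3+4+2+1 = 13 for Gamma, 2 for Lambda — Gamma by 13–2.
Gamma vs Sigma: 3+4+2 = 9 for Gamma, 6 for Sigma — Gamma by 9–6.
Delta vs Beta: 3+4+2 = 9 for Delta, 6 for Beta — Delta by 9–6.
Delta vs Lambda: Delta preferred on 3+1 = 4 ballots; Lambda wins 11–4.
Delta vs Sigma: Delta preferred on 3+4 = 7 ballots; Sigma wins 8–7.
Beta vs Lambda: Beta is ranked higher on 2+1 = 3 ballots, Lambda on 12. Lambda wins 12–3.
Beta vs Sigma: Beta is ranked higher on 1 ballot, Sigma on 14. Sigma wins 14–1.
Lambda vs Sigma: 4 to 11, Sigma.
Gamma defeats every rival head-to-head and is the Condorcet winner.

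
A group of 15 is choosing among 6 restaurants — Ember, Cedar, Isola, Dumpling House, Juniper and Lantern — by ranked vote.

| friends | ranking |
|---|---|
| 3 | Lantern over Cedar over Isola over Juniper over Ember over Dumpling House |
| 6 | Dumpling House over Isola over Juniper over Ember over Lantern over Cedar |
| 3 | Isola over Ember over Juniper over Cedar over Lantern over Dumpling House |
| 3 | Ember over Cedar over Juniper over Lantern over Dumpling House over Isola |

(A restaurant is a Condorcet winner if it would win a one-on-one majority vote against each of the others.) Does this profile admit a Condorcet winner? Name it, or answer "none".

Pairwise majorities:
Ember–Cedar: Ember 12–3.
Ember–Isola: Isola 12–3.
Ember vs Dumpling House: Ember wins 9–6.
Ember vs Juniper: Juniper wins 9–6.
Ember vs Lantern: Ember wins 12–3.
Cedar–Isola: Isola 9–6.
Cedar–Dumpling House: Cedar 9–6.
Cedar–Juniper: Juniper 9–6.
Cedar vs Lantern: Lantern wins 9–6.
Isola vs Dumpling House: Dumpling House wins 9–6.
Isola–Juniper: Isola 12–3.
Isola vs Lantern: Isola, 9–6.
Dumpling House vs Juniper: Juniper wins 9–6.
Dumpling House vs Lantern: Lantern wins 9–6.
Juniper vs Lantern: Juniper wins 12–3.
Each restaurant drops at least one matchup (Ember loses to Isola; Cedar loses to Ember; Isola loses to Dumpling House; Dumpling House loses to Ember; Juniper loses to Isola; Lantern loses to Ember); the cycle Ember beats Dumpling House beats Isola beats Ember rules out a Condorcet winner.

none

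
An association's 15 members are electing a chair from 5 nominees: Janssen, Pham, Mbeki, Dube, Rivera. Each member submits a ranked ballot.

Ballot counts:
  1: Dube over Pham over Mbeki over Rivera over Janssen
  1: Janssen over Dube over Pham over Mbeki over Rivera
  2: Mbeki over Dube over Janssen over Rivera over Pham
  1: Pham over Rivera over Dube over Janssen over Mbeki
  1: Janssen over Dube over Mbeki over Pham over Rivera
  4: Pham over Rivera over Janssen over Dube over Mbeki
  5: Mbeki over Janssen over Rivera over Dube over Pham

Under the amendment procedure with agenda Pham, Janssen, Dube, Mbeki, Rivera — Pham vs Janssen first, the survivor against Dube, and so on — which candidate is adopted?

Round 1: Pham vs Janssen — 6–9, Janssen advances.
Round 2: Janssen vs Dube — 11–4, Janssen advances.
Round 3: Janssen vs Mbeki — 7–8, Mbeki advances.
Round 4: Mbeki vs Rivera — 10–5, Mbeki advances.
The agenda winner is Mbeki.

Mbeki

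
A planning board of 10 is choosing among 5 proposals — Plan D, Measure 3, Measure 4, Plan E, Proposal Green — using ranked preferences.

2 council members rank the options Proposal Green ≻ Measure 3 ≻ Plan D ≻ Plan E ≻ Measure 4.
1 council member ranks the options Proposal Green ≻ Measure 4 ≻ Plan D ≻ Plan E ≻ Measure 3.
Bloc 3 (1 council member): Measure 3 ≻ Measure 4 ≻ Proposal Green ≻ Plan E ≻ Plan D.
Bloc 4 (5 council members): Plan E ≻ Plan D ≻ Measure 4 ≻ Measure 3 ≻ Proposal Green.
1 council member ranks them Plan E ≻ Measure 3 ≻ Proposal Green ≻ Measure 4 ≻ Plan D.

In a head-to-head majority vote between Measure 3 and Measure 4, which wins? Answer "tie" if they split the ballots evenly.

Ballots ranking Measure 3 above Measure 4: 2 + 1 + 1 = 4.
Ballots ranking Measure 4 above Measure 3: 10 − 4 = 6.
Measure 4 wins the head-to-head 6–4.

Measure 4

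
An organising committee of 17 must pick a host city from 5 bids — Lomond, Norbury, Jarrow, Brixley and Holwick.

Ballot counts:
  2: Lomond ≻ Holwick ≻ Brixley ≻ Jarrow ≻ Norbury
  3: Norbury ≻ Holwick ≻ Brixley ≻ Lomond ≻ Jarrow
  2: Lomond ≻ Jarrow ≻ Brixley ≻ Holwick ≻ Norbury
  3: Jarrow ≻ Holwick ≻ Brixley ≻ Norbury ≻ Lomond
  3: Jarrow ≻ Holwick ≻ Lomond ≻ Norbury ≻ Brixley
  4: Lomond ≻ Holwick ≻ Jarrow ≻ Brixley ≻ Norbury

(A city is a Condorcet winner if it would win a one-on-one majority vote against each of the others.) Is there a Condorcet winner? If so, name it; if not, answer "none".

Holwick

Check each pair by majority over 17 ballots:
Lomond vs Norbury: Lomond wins 11–6.
Lomond vs Jarrow: Lomond wins 11–6.
Lomond vs Brixley: Lomond wins 11–6.
Lomond–Holwick: Holwick 9–8.
Norbury–Jarrow: Jarrow 14–3.
Norbury vs Brixley: Brixley, 11–6.
Norbury vs Holwick: Holwick, 14–3.
Jarrow vs Brixley: Jarrow, 12–5.
Jarrow–Holwick: Holwick 9–8.
Brixley vs Holwick: Holwick, 15–2.
Holwick beats each of Lomond, Norbury, Jarrow, Brixley — Holwick is the Condorcet winner.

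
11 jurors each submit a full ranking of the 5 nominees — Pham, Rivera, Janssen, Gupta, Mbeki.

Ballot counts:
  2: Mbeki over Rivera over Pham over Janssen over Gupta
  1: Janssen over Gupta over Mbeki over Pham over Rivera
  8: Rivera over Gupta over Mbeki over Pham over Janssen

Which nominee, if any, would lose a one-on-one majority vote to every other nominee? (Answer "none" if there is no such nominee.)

Pairwise majorities:
Pham–Rivera: Rivera 10–1.
Pham vs Janssen: Pham wins 10–1.
Pham vs Gupta: Gupta wins 9–2.
Pham vs Mbeki: 0 for Pham, 11 for Mbeki — Mbeki by 11–0.
Rivera vs Janssen: Rivera is ranked higher on 2+8 = 10 ballots, Janssen on 1. Rivera wins 10–1.
Rivera–Gupta: Rivera 10–1.
Rivera vs Mbeki: Rivera is ranked higher on 8 ballots, Mbeki on 3. Rivera wins 8–3.
Janssen vs Gupta: 2+1 = 3 for Janssen, 8 for Gupta — Gupta by 8–3.
Janssen vs Mbeki: Janssen is ranked higher on 1 ballot, Mbeki on 10. Mbeki wins 10–1.
Gupta vs Mbeki: 1+8 = 9 for Gupta, 2 for Mbeki — Gupta by 9–2.
Only Janssen has no wins; Janssen is the Condorcet loser.

Janssen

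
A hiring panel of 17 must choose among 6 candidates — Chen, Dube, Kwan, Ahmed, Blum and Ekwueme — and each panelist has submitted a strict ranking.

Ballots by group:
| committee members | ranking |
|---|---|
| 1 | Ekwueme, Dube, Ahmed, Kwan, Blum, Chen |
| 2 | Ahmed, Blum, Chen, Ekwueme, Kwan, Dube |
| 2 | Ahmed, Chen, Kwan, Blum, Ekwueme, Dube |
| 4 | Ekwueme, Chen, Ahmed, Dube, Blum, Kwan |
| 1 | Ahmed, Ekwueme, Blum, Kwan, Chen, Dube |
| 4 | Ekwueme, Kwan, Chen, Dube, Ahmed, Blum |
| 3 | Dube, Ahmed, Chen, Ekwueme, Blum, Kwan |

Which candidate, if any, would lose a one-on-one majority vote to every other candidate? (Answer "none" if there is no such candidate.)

none

Pairwise majorities:
Chen vs Dube: Chen is ranked higher on 2+2+4+1+4 = 13 ballots, Dube on 4. Chen wins 13–4.
Chen vs Kwan: Chen, 11–6.
Chen vs Ahmed: 8 to 9, Ahmed.
Chen–Blum: Chen 13–4.
Chen vs Ekwueme: Ekwueme wins 10–7.
Dube vs Kwan: 8 to 9, Kwan.
Dube–Ahmed: Ahmed 9–8.
Dube vs Blum: 12 to 5, Dube.
Dube vs Ekwueme: 3 to 14, Ekwueme.
Kwan vs Ahmed: Ahmed wins 13–4.
Kwan–Blum: Blum 10–7.
Kwan vs Ekwueme: 2 for Kwan, 15 for Ekwueme — Ekwueme by 15–2.
Ahmed vs Blum: 17 to 0, Ahmed.
Ahmed vs Ekwueme: Ekwueme, 9–8.
Blum vs Ekwueme: Blum preferred on 2+2 = 4 ballots; Ekwueme wins 13–4.
Each candidate has at least one pairwise win (Chen beats Dube; Dube beats Blum; Kwan beats Dube; Ahmed beats Chen; Blum beats Kwan; Ekwueme beats Chen) — no Condorcet loser.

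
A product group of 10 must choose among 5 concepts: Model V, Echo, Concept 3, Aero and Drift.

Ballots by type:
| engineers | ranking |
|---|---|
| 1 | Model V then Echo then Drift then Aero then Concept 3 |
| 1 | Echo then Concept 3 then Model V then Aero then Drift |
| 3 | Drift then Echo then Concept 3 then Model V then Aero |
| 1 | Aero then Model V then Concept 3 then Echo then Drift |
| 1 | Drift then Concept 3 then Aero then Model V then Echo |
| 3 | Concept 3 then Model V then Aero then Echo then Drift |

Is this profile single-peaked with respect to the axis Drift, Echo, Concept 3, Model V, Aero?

Axis positions: Drift=1, Echo=2, Concept 3=3, Model V=4, Aero=5.
Type 1: ranking walks positions 4-2-1-5-3; Echo is ranked above Concept 3 even though Concept 3 lies between Echo and the peak Model V on the axis — preferences dip and rise again. Not single-peaked.
Type 2 (peak Echo at position 2): ranking walks positions 2-3-4-5-1, expanding outward from the peak — single-peaked.
Type 3 (peak Drift at position 1): ranking walks positions 1-2-3-4-5, expanding outward from the peak — single-peaked.
Type 4 (peak Aero at position 5): ranking walks positions 5-4-3-2-1, expanding outward from the peak — single-peaked.
Type 5: ranking walks positions 1-3-5-4-2; Concept 3 is ranked above Echo even though Echo lies between Concept 3 and the peak Drift on the axis — preferences dip and rise again. Not single-peaked.
Type 6 (peak Concept 3 at position 3): ranking walks positions 3-4-5-2-1, expanding outward from the peak — single-peaked.
Type 1 violates single-peakedness, so the profile is not single-peaked on this axis.

no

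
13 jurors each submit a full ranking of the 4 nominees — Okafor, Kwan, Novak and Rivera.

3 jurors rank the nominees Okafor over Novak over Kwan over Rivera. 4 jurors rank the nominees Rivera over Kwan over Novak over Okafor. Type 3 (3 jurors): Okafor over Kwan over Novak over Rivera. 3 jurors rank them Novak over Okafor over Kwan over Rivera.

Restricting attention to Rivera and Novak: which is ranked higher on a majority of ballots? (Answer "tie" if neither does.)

Ballots ranking Rivera above Novak: 4.
Ballots ranking Novak above Rivera: 13 − 4 = 9.
Novak wins the head-to-head 9–4.

Novak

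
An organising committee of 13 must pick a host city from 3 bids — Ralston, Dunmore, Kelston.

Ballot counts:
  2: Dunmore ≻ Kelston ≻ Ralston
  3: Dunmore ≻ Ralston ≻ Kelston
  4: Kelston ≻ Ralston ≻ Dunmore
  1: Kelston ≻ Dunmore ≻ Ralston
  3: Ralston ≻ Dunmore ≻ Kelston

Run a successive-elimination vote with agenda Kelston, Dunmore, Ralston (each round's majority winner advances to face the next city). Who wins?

Ralston

Round 1: Kelston vs Dunmore — 5–8, Dunmore advances.
Round 2: Dunmore vs Ralston — 6–7, Ralston advances.
Ralston survives the agenda.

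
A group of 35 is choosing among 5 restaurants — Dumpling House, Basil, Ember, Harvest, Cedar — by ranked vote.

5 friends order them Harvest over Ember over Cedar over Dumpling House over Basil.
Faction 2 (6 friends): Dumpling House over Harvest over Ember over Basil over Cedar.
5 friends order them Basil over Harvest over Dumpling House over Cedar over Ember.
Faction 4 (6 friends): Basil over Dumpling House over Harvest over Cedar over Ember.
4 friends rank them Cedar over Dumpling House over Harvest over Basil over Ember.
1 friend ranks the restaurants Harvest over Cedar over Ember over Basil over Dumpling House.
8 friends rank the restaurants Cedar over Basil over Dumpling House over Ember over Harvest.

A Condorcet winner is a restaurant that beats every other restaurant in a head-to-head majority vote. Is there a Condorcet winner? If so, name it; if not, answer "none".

Check each pair by majority over 35 ballots:
Dumpling House–Basil: Basil 20–15.
Dumpling House vs Ember: Dumpling House is ranked higher on 6+5+6+4+8 = 29 ballots, Ember on 6. Dumpling House wins 29–6.
Dumpling House vs Harvest: Dumpling House wins 24–11.
Dumpling House vs Cedar: 6+5+6 = 17 for Dumpling House, 18 for Cedar — Cedar by 18–17.
Basil vs Ember: 23 to 12, Basil.
Basil vs Harvest: Basil, 19–16.
Basil–Cedar: Cedar 18–17.
Ember–Harvest: Harvest 27–8.
Ember vs Cedar: 5+6 = 11 for Ember, 24 for Cedar — Cedar by 24–11.
Harvest vs Cedar: 23 to 12, Harvest.
Every restaurant loses at least once (Dumpling House loses to Basil; Basil loses to Cedar; Ember loses to Dumpling House; Harvest loses to Dumpling House; Cedar loses to Harvest). The majority relation contains the cycle Dumpling House > Harvest > Cedar > Dumpling House, so there is no Condorcet winner.

none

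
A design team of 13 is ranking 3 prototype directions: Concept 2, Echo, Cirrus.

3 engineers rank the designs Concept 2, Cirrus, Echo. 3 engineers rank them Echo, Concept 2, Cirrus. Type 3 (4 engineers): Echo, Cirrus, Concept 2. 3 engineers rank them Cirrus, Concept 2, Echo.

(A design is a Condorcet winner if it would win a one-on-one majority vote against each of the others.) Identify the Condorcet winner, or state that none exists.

Echo

Pairwise majorities:
Concept 2 vs Echo: Echo, 7–6.
Concept 2 vs Cirrus: Cirrus, 7–6.
Echo vs Cirrus: Echo preferred on 3+4 = 7 ballots; Echo wins 7–6.
Echo beats each of Concept 2, Cirrus — Echo is the Condorcet winner.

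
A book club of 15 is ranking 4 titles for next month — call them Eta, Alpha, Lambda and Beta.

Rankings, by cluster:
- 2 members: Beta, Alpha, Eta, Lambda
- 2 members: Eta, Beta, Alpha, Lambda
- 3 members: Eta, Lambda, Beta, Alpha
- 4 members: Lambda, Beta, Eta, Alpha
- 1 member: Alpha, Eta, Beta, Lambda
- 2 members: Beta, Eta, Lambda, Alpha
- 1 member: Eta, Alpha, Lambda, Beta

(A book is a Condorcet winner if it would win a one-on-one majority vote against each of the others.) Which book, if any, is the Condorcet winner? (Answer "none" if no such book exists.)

none

Pairwise majorities:
Eta vs Alpha: Eta, 12–3.
Eta–Lambda: Eta 11–4.
Eta vs Beta: Beta, 8–7.
Alpha vs Lambda: Lambda wins 9–6.
Alpha vs Beta: Beta, 13–2.
Lambda vs Beta: Lambda wins 8–7.
Each book drops at least one matchup (Eta loses to Beta; Alpha loses to Eta; Lambda loses to Eta; Beta loses to Lambda); the cycle Eta → Lambda → Beta → Eta rules out a Condorcet winner.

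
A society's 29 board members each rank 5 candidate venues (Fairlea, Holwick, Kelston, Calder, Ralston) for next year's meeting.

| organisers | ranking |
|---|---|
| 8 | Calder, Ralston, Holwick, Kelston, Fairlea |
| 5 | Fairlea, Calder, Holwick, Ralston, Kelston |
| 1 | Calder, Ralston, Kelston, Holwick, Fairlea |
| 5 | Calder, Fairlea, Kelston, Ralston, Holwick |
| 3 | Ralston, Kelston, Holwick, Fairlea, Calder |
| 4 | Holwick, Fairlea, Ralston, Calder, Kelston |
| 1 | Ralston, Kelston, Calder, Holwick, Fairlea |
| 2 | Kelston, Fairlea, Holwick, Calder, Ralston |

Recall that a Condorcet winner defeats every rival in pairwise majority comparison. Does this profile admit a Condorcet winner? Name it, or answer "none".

Calder

Pairwise majorities:
Fairlea–Holwick: Holwick 17–12.
Fairlea vs Kelston: Kelston wins 15–14.
Fairlea–Calder: Calder 15–14.
Fairlea vs Ralston: Fairlea, 16–13.
Holwick vs Kelston: Holwick, 17–12.
Holwick vs Calder: Calder wins 20–9.
Holwick vs Ralston: Ralston, 18–11.
Kelston–Calder: Calder 23–6.
Kelston–Ralston: Ralston 22–7.
Calder vs Ralston: Calder, 21–8.
Calder defeats every rival head-to-head and is the Condorcet winner.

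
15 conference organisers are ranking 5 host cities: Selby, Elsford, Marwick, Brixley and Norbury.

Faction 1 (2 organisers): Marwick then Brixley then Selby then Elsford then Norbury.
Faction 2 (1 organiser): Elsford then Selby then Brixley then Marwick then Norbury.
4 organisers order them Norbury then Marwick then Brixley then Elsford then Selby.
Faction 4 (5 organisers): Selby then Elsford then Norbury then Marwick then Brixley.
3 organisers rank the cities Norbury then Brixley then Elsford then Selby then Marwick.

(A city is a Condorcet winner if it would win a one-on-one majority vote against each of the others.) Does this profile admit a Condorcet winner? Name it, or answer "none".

none

Check each pair by majority over 15 ballots:
Selby vs Elsford: Elsford wins 8–7.
Selby–Marwick: Selby 9–6.
Selby–Brixley: Brixley 9–6.
Selby vs Norbury: Selby wins 8–7.
Elsford–Marwick: Elsford 9–6.
Elsford–Brixley: Brixley 9–6.
Elsford vs Norbury: Elsford wins 8–7.
Marwick vs Brixley: Marwick wins 11–4.
Marwick vs Norbury: Marwick is ranked higher on 2+1 = 3 ballots, Norbury on 12. Norbury wins 12–3.
Brixley vs Norbury: 3 to 12, Norbury.
Every city loses at least once (Selby loses to Elsford; Elsford loses to Brixley; Marwick loses to Selby; Brixley loses to Marwick; Norbury loses to Selby). The majority relation contains the cycle Selby → Marwick → Brixley → Selby, so there is no Condorcet winner.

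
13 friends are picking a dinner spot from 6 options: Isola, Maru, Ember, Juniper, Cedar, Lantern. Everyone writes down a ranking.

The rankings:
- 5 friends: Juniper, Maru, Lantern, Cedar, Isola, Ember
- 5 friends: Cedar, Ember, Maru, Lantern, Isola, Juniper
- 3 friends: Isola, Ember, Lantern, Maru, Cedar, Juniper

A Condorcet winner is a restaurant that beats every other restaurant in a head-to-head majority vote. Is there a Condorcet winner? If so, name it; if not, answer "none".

Head-to-head results (13 friends):
Isola vs Maru: 3 to 10, Maru.
Isola vs Ember: Isola preferred on 5+3 = 8 ballots; Isola wins 8–5.
Isola vs Juniper: 5+3 = 8 for Isola, 5 for Juniper — Isola by 8–5.
Isola vs Cedar: Isola preferred on 3 ballots; Cedar wins 10–3.
Isola vs Lantern: Isola preferred on 3 ballots; Lantern wins 10–3.
Maru vs Ember: 5 for Maru, 8 for Ember — Ember by 8–5.
Maru vs Juniper: Maru preferred on 5+3 = 8 ballots; Maru wins 8–5.
Maru vs Cedar: Maru is ranked higher on 5+3 = 8 ballots, Cedar on 5. Maru wins 8–5.
Maru vs Lantern: 10 to 3, Maru.
Ember vs Juniper: 8 to 5, Ember.
Ember vs Cedar: 3 for Ember, 10 for Cedar — Cedar by 10–3.
Ember vs Lantern: Ember is ranked higher on 5+3 = 8 ballots, Lantern on 5. Ember wins 8–5.
Juniper vs Cedar: 5 to 8, Cedar.
Juniper vs Lantern: Juniper preferred on 5 ballots; Lantern wins 8–5.
Cedar vs Lantern: 5 for Cedar, 8 for Lantern — Lantern by 8–5.
Each restaurant drops at least one matchup (Isola loses to Maru; Maru loses to Ember; Ember loses to Isola; Juniper loses to Isola; Cedar loses to Maru; Lantern loses to Maru); the cycle Isola > Ember > Maru > Isola rules out a Condorcet winner.

none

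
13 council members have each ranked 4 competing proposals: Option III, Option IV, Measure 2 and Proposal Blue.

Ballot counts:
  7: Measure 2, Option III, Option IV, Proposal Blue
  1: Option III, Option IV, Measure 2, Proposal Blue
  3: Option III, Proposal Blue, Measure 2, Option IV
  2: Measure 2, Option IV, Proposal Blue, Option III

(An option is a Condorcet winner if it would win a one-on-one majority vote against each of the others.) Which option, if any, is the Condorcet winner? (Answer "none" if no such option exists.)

Measure 2

Pairwise majorities:
Option III vs Option IV: Option III is ranked higher on 7+1+3 = 11 ballots, Option IV on 2. Option III wins 11–2.
Option III vs Measure 2: Measure 2, 9–4.
Option III vs Proposal Blue: Option III wins 11–2.
Option IV–Measure 2: Measure 2 12–1.
Option IV vs Proposal Blue: Option IV preferred on 7+1+2 = 10 ballots; Option IV wins 10–3.
Measure 2 vs Proposal Blue: Measure 2, 10–3.
Only Measure 2 has no losses; Measure 2 is the Condorcet winner.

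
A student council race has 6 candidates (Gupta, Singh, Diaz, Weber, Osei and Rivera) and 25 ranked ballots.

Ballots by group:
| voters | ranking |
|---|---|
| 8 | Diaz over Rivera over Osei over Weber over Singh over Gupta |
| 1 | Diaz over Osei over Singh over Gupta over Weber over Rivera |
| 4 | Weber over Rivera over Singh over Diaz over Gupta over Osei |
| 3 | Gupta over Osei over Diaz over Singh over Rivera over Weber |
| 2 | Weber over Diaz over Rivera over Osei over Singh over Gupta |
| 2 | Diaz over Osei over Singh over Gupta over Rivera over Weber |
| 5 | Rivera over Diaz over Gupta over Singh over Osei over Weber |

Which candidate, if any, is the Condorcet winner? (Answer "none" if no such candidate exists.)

Check each pair by majority over 25 ballots:
Gupta vs Singh: Gupta is ranked higher on 3+5 = 8 ballots, Singh on 17. Singh wins 17–8.
Gupta–Diaz: Diaz 22–3.
Gupta vs Weber: Gupta preferred on 1+3+2+5 = 11 ballots; Weber wins 14–11.
Gupta vs Osei: 12 to 13, Osei.
Gupta vs Rivera: Gupta preferred on 1+3+2 = 6 ballots; Rivera wins 19–6.
Singh vs Diaz: 4 to 21, Diaz.
Singh vs Weber: Weber, 14–11.
Singh vs Osei: Osei, 16–9.
Singh vs Rivera: Rivera wins 19–6.
Diaz–Weber: Diaz 19–6.
Diaz vs Osei: Diaz preferred on 8+1+4+2+2+5 = 22 ballots; Diaz wins 22–3.
Diaz vs Rivera: Diaz is ranked higher on 8+1+3+2+2 = 16 ballots, Rivera on 9. Diaz wins 16–9.
Weber vs Osei: Osei wins 19–6.
Weber vs Rivera: 1+4+2 = 7 for Weber, 18 for Rivera — Rivera by 18–7.
Osei–Rivera: Rivera 19–6.
Diaz defeats every rival head-to-head and is the Condorcet winner.

Diaz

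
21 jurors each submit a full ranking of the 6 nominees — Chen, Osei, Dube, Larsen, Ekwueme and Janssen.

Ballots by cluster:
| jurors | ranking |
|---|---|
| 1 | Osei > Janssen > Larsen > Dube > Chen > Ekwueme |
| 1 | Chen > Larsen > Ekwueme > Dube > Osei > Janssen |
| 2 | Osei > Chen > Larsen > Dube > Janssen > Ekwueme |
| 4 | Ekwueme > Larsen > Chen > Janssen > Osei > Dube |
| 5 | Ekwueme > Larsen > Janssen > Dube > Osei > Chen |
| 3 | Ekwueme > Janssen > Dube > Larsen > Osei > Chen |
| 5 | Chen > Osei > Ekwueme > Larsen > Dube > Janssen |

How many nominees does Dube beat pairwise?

0

Dube against each rival (21 jurors):
Dube vs Chen: 9 to 12, Chen.
Dube vs Osei: 9 to 12, Osei.
Dube vs Larsen: 3 to 18, Larsen.
Dube vs Ekwueme: 3 to 18, Ekwueme.
Dube vs Janssen: 1+2+5 = 8 for Dube, 13 for Janssen — Janssen by 13–8.
Dube beats no one; loses to Chen, Osei, Larsen, Ekwueme, Janssen — 0 pairwise wins.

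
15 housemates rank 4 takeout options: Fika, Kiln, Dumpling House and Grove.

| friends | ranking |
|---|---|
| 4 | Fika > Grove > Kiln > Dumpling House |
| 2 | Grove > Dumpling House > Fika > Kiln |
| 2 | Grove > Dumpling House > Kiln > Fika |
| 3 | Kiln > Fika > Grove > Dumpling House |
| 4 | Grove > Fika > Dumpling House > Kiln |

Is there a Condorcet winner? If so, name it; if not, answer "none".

Check each pair by majority over 15 ballots:
Fika vs Kiln: Fika is ranked higher on 4+2+4 = 10 ballots, Kiln on 5. Fika wins 10–5.
Fika vs Dumpling House: Fika is ranked higher on 4+3+4 = 11 ballots, Dumpling House on 4. Fika wins 11–4.
Fika vs Grove: 4+3 = 7 for Fika, 8 for Grove — Grove by 8–7.
Kiln vs Dumpling House: 7 to 8, Dumpling House.
Kiln vs Grove: 3 for Kiln, 12 for Grove — Grove by 12–3.
Dumpling House vs Grove: Dumpling House preferred on 0 ballots; Grove wins 15–0.
Grove defeats every rival head-to-head and is the Condorcet winner.

Grove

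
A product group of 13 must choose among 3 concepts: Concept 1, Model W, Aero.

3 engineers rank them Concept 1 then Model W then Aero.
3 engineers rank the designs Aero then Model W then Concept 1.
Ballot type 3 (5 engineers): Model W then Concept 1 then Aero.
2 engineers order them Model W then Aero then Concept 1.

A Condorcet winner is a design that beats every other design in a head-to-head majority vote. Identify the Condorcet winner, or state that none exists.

Model W

Head-to-head results (13 engineers):
Concept 1 vs Model W: Concept 1 preferred on 3 ballots; Model W wins 10–3.
Concept 1 vs Aero: Concept 1 preferred on 3+5 = 8 ballots; Concept 1 wins 8–5.
Model W vs Aero: Model W is ranked higher on 3+5+2 = 10 ballots, Aero on 3. Model W wins 10–3.
Model W beats each of Concept 1, Aero — Model W is the Condorcet winner.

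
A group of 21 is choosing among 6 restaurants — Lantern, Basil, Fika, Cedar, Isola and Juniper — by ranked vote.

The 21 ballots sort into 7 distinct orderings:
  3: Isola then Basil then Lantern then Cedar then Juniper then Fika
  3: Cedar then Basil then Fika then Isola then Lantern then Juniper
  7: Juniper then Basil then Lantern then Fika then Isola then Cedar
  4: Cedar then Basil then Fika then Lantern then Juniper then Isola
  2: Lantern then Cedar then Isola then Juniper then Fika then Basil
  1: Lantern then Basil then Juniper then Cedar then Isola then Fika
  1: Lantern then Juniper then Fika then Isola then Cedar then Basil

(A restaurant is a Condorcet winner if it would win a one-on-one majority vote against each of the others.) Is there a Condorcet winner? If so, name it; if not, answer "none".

Check each pair by majority over 21 ballots:
Lantern vs Basil: Lantern preferred on 2+1+1 = 4 ballots; Basil wins 17–4.
Lantern vs Fika: 3+7+2+1+1 = 14 for Lantern, 7 for Fika — Lantern by 14–7.
Lantern vs Cedar: Lantern is ranked higher on 3+7+2+1+1 = 14 ballots, Cedar on 7. Lantern wins 14–7.
Lantern vs Isola: 15 to 6, Lantern.
Lantern vs Juniper: Lantern is ranked higher on 3+3+4+2+1+1 = 14 ballots, Juniper on 7. Lantern wins 14–7.
Basil vs Fika: Basil preferred on 3+3+7+4+1 = 18 ballots; Basil wins 18–3.
Basil vs Cedar: 3+7+1 = 11 for Basil, 10 for Cedar — Basil by 11–10.
Basil vs Isola: 3+7+4+1 = 15 for Basil, 6 for Isola — Basil by 15–6.
Basil vs Juniper: Basil is ranked higher on 3+3+4+1 = 11 ballots, Juniper on 10. Basil wins 11–10.
Fika vs Cedar: Fika is ranked higher on 7+1 = 8 ballots, Cedar on 13. Cedar wins 13–8.
Fika vs Isola: Fika preferred on 3+7+4+1 = 15 ballots; Fika wins 15–6.
Fika vs Juniper: Fika is ranked higher on 3+4 = 7 ballots, Juniper on 14. Juniper wins 14–7.
Cedar vs Isola: Cedar preferred on 3+4+2+1 = 10 ballots; Isola wins 11–10.
Cedar vs Juniper: Cedar preferred on 3+3+4+2 = 12 ballots; Cedar wins 12–9.
Isola vs Juniper: 3+3+2 = 8 for Isola, 13 for Juniper — Juniper by 13–8.
Basil beats each of Lantern, Fika, Cedar, Isola, Juniper — Basil is the Condorcet winner.

Basil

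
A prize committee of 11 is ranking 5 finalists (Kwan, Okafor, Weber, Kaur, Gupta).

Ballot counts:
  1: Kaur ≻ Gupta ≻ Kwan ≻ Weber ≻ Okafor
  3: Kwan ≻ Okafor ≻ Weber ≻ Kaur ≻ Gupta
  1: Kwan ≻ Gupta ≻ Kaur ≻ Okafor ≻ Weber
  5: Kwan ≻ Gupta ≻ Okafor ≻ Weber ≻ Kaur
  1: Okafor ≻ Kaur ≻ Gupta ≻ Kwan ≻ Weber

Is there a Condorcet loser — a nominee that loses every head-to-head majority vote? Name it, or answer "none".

Head-to-head results (11 jurors):
Kwan vs Okafor: 1+3+1+5 = 10 for Kwan, 1 for Okafor — Kwan by 10–1.
Kwan vs Weber: Kwan preferred on 1+3+1+5+1 = 11 ballots; Kwan wins 11–0.
Kwan vs Kaur: Kwan preferred on 3+1+5 = 9 ballots; Kwan wins 9–2.
Kwan vs Gupta: Kwan wins 9–2.
Okafor vs Weber: 3+1+5+1 = 10 for Okafor, 1 for Weber — Okafor by 10–1.
Okafor vs Kaur: Okafor preferred on 3+5+1 = 9 ballots; Okafor wins 9–2.
Okafor vs Gupta: Okafor preferred on 3+1 = 4 ballots; Gupta wins 7–4.
Weber vs Kaur: 8 to 3, Weber.
Weber vs Gupta: Weber preferred on 3 ballots; Gupta wins 8–3.
Kaur vs Gupta: Gupta wins 6–5.
Kaur is beaten in every head-to-head and is the Condorcet loser.

Kaur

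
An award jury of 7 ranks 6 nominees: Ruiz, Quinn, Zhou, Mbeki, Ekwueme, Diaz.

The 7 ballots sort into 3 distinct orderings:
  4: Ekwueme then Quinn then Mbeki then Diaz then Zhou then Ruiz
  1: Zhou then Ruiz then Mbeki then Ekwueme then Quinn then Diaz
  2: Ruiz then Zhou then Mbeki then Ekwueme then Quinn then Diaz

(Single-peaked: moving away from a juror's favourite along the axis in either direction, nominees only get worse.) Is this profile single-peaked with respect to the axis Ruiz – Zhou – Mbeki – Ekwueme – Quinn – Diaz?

Axis positions: Ruiz=1, Zhou=2, Mbeki=3, Ekwueme=4, Quinn=5, Diaz=6.
Ballot type 1 (peak Ekwueme at position 4): ranking walks positions 4-5-3-6-2-1, expanding outward from the peak — single-peaked.
Ballot type 2 (peak Zhou at position 2): ranking walks positions 2-1-3-4-5-6, expanding outward from the peak — single-peaked.
Ballot type 3 (peak Ruiz at position 1): ranking walks positions 1-2-3-4-5-6, expanding outward from the peak — single-peaked.
Every ranking is single-peaked on this axis.

yes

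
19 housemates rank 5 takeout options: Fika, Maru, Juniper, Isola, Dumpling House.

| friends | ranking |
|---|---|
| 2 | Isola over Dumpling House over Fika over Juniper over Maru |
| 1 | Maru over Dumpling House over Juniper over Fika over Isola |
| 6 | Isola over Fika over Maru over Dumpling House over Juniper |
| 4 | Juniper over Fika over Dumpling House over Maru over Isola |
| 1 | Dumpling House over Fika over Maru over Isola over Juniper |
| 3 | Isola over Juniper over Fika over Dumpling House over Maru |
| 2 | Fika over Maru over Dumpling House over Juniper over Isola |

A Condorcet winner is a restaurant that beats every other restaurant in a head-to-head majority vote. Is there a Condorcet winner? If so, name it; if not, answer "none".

Isola

Pairwise majorities:
Fika vs Maru: 18 to 1, Fika.
Fika vs Juniper: Fika preferred on 2+6+1+2 = 11 ballots; Fika wins 11–8.
Fika vs Isola: 1+4+1+2 = 8 for Fika, 11 for Isola — Isola by 11–8.
Fika vs Dumpling House: 6+4+3+2 = 15 for Fika, 4 for Dumpling House — Fika by 15–4.
Maru vs Juniper: Maru is ranked higher on 1+6+1+2 = 10 ballots, Juniper on 9. Maru wins 10–9.
Maru vs Isola: 1+4+1+2 = 8 for Maru, 11 for Isola — Isola by 11–8.
Maru vs Dumpling House: Maru preferred on 1+6+2 = 9 ballots; Dumpling House wins 10–9.
Juniper vs Isola: 7 to 12, Isola.
Juniper vs Dumpling House: Juniper is ranked higher on 4+3 = 7 ballots, Dumpling House on 12. Dumpling House wins 12–7.
Isola vs Dumpling House: Isola is ranked higher on 2+6+3 = 11 ballots, Dumpling House on 8. Isola wins 11–8.
Isola defeats every rival head-to-head and is the Condorcet winner.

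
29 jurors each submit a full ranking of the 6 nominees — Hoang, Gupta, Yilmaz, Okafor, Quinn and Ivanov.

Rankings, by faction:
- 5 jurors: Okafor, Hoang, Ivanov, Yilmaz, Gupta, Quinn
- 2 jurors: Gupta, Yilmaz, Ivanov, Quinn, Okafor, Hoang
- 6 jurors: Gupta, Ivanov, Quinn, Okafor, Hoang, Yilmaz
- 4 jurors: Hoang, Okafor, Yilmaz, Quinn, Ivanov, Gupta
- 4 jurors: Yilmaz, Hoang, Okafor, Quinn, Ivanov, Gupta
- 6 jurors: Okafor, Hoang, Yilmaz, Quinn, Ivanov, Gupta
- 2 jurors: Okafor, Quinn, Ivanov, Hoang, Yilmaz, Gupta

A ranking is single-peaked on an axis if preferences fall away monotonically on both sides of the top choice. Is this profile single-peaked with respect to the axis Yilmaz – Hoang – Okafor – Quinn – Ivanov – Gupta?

Axis positions: Yilmaz=1, Hoang=2, Okafor=3, Quinn=4, Ivanov=5, Gupta=6.
Faction 1: ranking walks positions 3-2-5-1-6-4; Ivanov is ranked above Quinn even though Quinn lies between Ivanov and the peak Okafor on the axis — preferences dip and rise again. Not single-peaked.
Faction 2: ranking walks positions 6-1-5-4-3-2; Yilmaz is ranked above Ivanov even though Ivanov lies between Yilmaz and the peak Gupta on the axis — preferences dip and rise again. Not single-peaked.
Faction 3 (peak Gupta at position 6): ranking walks positions 6-5-4-3-2-1, expanding outward from the peak — single-peaked.
Faction 4 (peak Hoang at position 2): ranking walks positions 2-3-1-4-5-6, expanding outward from the peak — single-peaked.
Faction 5 (peak Yilmaz at position 1): ranking walks positions 1-2-3-4-5-6, expanding outward from the peak — single-peaked.
Faction 6 (peak Okafor at position 3): ranking walks positions 3-2-1-4-5-6, expanding outward from the peak — single-peaked.
Faction 7 (peak Okafor at position 3): ranking walks positions 3-4-5-2-1-6, expanding outward from the peak — single-peaked.
Faction 1 violates single-peakedness, so the profile is not single-peaked on this axis.

no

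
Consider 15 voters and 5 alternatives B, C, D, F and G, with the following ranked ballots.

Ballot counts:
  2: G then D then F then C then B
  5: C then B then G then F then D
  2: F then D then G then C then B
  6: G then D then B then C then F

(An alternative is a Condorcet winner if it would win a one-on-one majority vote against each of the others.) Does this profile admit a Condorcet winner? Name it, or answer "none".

Head-to-head results (15 voters):
B vs C: C wins 9–6.
B vs D: D wins 10–5.
B vs F: B, 11–4.
B–G: G 10–5.
C vs D: D, 10–5.
C–F: C 11–4.
C vs G: G, 10–5.
D–F: D 8–7.
D vs G: G, 13–2.
F vs G: G, 13–2.
G beats each of B, C, D, F — G is the Condorcet winner.

G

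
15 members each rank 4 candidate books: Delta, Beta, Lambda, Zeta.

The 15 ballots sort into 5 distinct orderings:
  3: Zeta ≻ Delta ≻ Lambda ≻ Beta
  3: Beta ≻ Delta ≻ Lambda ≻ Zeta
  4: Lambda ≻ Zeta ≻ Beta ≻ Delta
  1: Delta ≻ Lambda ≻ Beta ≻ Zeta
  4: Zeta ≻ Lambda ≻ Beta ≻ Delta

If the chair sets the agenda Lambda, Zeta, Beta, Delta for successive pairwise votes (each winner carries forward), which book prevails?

Lambda

Round 1: Lambda vs Zeta — 8–7, Lambda advances.
Round 2: Lambda vs Beta — 12–3, Lambda advances.
Round 3: Lambda vs Delta — 8–7, Lambda advances.
Lambda survives the agenda.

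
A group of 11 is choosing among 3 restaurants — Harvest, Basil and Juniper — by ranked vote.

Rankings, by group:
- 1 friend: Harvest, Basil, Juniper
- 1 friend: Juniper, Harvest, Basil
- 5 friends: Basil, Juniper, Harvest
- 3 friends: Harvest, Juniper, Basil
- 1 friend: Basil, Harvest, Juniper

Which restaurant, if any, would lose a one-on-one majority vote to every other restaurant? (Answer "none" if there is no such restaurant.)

Harvest

Pairwise majorities:
Harvest–Basil: Basil 6–5.
Harvest vs Juniper: Juniper wins 6–5.
Basil vs Juniper: 7 to 4, Basil.
Harvest is beaten in every head-to-head and is the Condorcet loser.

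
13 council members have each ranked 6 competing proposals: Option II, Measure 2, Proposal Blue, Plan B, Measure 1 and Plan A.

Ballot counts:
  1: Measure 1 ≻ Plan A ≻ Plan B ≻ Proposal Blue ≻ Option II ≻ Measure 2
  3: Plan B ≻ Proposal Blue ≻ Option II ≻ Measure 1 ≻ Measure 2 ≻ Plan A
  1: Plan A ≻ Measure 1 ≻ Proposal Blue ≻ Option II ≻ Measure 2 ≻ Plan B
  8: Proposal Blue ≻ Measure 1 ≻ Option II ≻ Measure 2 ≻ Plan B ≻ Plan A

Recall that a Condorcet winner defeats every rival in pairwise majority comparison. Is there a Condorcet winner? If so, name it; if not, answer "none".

Pairwise majorities:
Option II–Measure 2: Option II 13–0.
Option II–Proposal Blue: Proposal Blue 13–0.
Option II vs Plan B: Option II, 9–4.
Option II vs Measure 1: Measure 1, 10–3.
Option II vs Plan A: Option II wins 11–2.
Measure 2–Proposal Blue: Proposal Blue 13–0.
Measure 2–Plan B: Measure 2 9–4.
Measure 2 vs Measure 1: Measure 1, 13–0.
Measure 2 vs Plan A: Measure 2 wins 11–2.
Proposal Blue vs Plan B: Proposal Blue wins 9–4.
Proposal Blue vs Measure 1: Proposal Blue wins 11–2.
Proposal Blue vs Plan A: Proposal Blue, 11–2.
Plan B–Measure 1: Measure 1 10–3.
Plan B vs Plan A: Plan B, 11–2.
Measure 1–Plan A: Measure 1 12–1.
Proposal Blue defeats every rival head-to-head and is the Condorcet winner.

Proposal Blue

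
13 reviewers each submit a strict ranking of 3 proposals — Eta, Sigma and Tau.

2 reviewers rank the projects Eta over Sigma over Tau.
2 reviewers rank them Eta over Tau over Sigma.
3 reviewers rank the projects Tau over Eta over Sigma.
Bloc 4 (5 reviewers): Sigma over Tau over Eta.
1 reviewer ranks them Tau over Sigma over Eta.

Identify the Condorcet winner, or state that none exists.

Head-to-head results (13 reviewers):
Eta vs Sigma: Eta wins 7–6.
Eta–Tau: Tau 9–4.
Sigma vs Tau: Sigma, 7–6.
Every project loses at least once (Eta loses to Tau; Sigma loses to Eta; Tau loses to Sigma). The majority relation contains the cycle Eta → Sigma → Tau → Eta, so there is no Condorcet winner.

none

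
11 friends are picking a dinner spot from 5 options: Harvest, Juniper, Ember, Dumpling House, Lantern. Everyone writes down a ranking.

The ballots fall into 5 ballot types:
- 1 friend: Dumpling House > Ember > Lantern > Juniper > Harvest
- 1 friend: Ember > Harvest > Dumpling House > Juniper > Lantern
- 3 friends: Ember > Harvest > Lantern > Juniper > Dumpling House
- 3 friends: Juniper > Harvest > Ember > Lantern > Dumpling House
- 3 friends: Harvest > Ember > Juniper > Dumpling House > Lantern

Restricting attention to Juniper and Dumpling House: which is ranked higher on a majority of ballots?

Ballots ranking Juniper above Dumpling House: 3 + 3 + 3 = 9.
Ballots ranking Dumpling House above Juniper: 11 − 9 = 2.
Juniper wins the head-to-head 9–2.

Juniper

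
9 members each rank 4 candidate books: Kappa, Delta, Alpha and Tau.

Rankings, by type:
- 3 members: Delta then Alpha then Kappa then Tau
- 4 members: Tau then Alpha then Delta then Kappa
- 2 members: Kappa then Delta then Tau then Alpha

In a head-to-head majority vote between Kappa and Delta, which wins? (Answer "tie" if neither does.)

Delta

Ballots ranking Kappa above Delta: 2.
Ballots ranking Delta above Kappa: 9 − 2 = 7.
Delta wins the head-to-head 7–2.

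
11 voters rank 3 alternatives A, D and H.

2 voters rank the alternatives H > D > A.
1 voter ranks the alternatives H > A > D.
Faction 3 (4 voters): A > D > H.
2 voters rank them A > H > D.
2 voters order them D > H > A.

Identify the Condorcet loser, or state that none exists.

Head-to-head results (11 voters):
A–D: A 7–4.
A–H: A 6–5.
D vs H: D is ranked higher on 4+2 = 6 ballots, H on 5. D wins 6–5.
H loses to every other alternative — it is the Condorcet loser.

H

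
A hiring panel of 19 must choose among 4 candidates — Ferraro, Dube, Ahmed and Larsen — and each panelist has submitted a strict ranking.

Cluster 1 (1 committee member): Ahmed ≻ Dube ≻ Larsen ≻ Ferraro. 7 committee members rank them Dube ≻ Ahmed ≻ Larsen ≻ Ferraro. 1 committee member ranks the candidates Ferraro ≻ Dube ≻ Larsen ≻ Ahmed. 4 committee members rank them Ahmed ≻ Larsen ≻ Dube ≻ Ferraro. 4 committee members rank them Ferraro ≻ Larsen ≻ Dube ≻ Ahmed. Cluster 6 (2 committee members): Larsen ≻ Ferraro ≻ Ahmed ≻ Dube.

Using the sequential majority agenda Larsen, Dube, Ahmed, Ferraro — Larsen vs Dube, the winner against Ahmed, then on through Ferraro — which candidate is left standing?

Ahmed

Round 1: Larsen vs Dube — 10–9, Larsen advances.
Round 2: Larsen vs Ahmed — 7–12, Ahmed advances.
Round 3: Ahmed vs Ferraro — 12–7, Ahmed advances.
Ahmed survives the agenda.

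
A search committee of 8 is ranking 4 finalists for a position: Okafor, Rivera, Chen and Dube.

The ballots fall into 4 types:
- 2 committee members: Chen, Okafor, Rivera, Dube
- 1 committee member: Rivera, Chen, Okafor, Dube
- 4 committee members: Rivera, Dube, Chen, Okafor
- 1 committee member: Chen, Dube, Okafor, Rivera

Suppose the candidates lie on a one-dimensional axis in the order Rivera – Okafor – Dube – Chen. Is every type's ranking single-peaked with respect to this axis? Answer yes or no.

Axis positions: Rivera=1, Okafor=2, Dube=3, Chen=4.
Type 1: ranking walks positions 4-2-1-3; Okafor is ranked above Dube even though Dube lies between Okafor and the peak Chen on the axis — preferences dip and rise again. Not single-peaked.
Type 2: ranking walks positions 1-4-2-3; Chen is ranked above Okafor even though Okafor lies between Chen and the peak Rivera on the axis — preferences dip and rise again. Not single-peaked.
Type 3: ranking walks positions 1-3-4-2; Dube is ranked above Okafor even though Okafor lies between Dube and the peak Rivera on the axis — preferences dip and rise again. Not single-peaked.
Type 4 (peak Chen at position 4): ranking walks positions 4-3-2-1, expanding outward from the peak — single-peaked.
Type 1 violates single-peakedness, so the profile is not single-peaked on this axis.

no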